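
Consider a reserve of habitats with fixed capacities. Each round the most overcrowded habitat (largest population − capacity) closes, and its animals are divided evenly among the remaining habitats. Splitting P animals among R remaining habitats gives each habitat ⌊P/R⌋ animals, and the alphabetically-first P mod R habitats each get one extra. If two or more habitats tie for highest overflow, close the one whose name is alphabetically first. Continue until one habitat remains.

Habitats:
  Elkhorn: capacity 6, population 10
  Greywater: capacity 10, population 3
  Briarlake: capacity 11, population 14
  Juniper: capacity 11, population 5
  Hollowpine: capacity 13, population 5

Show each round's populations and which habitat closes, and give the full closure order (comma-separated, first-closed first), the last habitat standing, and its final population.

Round 1: Briarlake=14 Elkhorn=10 Greywater=3 Hollowpine=5 Juniper=5 → close Elkhorn (overflow 4)
  10÷4 = 2 each, +1 to first 2
Round 2: Briarlake=17 Greywater=6 Hollowpine=7 Juniper=7 → close Briarlake (overflow 6)
  17÷3 = 5 each, +1 to first 2
Round 3: Greywater=12 Hollowpine=13 Juniper=12 → close Greywater (overflow 2)
  12÷2 = 6 each, +1 to first 0
Round 4: Hollowpine=19 Juniper=18 → close Juniper (overflow 7)
  18÷1 = 18 each, +1 to first 0

Closure order: Elkhorn, Briarlake, Greywater, Juniper
Last habitat: Hollowpine with 37 animals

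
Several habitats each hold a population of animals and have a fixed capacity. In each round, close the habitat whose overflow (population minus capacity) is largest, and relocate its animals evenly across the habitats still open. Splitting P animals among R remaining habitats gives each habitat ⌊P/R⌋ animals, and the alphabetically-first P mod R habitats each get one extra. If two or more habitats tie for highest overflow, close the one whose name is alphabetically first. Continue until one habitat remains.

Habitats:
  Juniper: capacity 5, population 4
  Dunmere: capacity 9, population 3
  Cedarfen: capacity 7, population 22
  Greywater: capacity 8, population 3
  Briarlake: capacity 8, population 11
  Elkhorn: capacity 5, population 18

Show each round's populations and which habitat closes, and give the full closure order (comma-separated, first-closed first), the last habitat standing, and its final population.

Round 1: Briarlake=11 Cedarfen=22 Dunmere=3 Elkhorn=18 Greywater=3 Juniper=4 → close Cedarfen (overflow 15)
  22÷5 = 4 each, +1 to first 2
Round 2: Briarlake=16 Dunmere=8 Elkhorn=22 Greywater=7 Juniper=8 → close Elkhorn (overflow 17)
  22÷4 = 5 each, +1 to first 2
Round 3: Briarlake=22 Dunmere=14 Greywater=12 Juniper=13 → close Briarlake (overflow 14)
  22÷3 = 7 each, +1 to first 1
Round 4: Dunmere=22 Greywater=19 Juniper=20 → close Juniper (overflow 15)
  20÷2 = 10 each, +1 to first 0
Round 5: Dunmere=32 Greywater=29 → close Dunmere (overflow 23)
  32÷1 = 32 each, +1 to first 0

Closure order: Cedarfen, Elkhorn, Briarlake, Juniper, Dunmere
Last habitat: Greywater with 61 animals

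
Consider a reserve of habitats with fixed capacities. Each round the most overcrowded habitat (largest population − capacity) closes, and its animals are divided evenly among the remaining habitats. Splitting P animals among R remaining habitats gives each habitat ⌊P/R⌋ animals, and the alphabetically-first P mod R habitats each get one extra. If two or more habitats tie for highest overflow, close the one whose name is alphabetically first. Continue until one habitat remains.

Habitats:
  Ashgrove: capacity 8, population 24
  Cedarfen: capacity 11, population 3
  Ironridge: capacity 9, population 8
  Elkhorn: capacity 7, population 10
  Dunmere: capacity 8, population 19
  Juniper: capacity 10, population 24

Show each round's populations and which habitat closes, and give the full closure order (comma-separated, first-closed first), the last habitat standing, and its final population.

Closure order: Ashgrove, Juniper, Dunmere, Elkhorn, Ironridge
Last habitat: Cedarfen with 88 animals

Round 1: Ashgrove=24 Cedarfen=3 Dunmere=19 Elkhorn=10 Ironridge=8 Juniper=24 → close Ashgrove (overflow 16)
  24÷5 = 4 each, +1 to first 4
Round 2: Cedarfen=8 Dunmere=24 Elkhorn=15 Ironridge=13 Juniper=28 → close Juniper (overflow 18)
  28÷4 = 7 each, +1 to first 0
Round 3: Cedarfen=15 Dunmere=31 Elkhorn=22 Ironridge=20 → close Dunmere (overflow 23)
  31÷3 = 10 each, +1 to first 1
Round 4: Cedarfen=26 Elkhorn=32 Ironridge=30 → close Elkhorn (overflow 25)
  32÷2 = 16 each, +1 to first 0
Round 5: Cedarfen=42 Ironridge=46 → close Ironridge (overflow 37)
  46÷1 = 46 each, +1 to first 0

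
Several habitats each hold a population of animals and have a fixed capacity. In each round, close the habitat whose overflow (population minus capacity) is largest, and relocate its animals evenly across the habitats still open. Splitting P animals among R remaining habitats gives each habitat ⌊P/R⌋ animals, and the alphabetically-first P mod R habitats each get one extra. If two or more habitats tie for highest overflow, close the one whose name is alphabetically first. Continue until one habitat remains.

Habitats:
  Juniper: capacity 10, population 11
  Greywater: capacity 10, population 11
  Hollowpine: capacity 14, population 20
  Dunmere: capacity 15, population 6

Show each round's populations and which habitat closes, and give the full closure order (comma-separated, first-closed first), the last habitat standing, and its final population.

Closure order: Hollowpine, Greywater, Juniper
Last habitat: Dunmere with 48 animals

Round 1: Dunmere=6 Greywater=11 Hollowpine=20 Juniper=11 → close Hollowpine (overflow 6)
  20÷3 = 6 each, +1 to first 2
Round 2: Dunmere=13 Greywater=18 Juniper=17 → close Greywater (overflow 8)
  18÷2 = 9 each, +1 to first 0
Round 3: Dunmere=22 Juniper=26 → close Juniper (overflow 16)
  26÷1 = 26 each, +1 to first 0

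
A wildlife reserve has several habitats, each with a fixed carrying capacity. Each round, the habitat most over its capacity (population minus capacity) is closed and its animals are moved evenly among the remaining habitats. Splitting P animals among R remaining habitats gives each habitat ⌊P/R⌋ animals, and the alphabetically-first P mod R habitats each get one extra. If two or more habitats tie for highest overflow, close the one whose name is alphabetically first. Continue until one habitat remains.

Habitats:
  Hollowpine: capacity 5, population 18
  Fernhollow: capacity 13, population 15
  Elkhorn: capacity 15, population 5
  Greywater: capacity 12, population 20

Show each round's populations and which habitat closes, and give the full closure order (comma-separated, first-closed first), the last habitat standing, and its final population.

Round 1: Elkhorn=5 Fernhollow=15 Greywater=20 Hollowpine=18 → close Hollowpine (overflow 13)
  18÷3 = 6 each, +1 to first 0
Round 2: Elkhorn=11 Fernhollow=21 Greywater=26 → close Greywater (overflow 14)
  26÷2 = 13 each, +1 to first 0
Round 3: Elkhorn=24 Fernhollow=34 → close Fernhollow (overflow 21)
  34÷1 = 34 each, +1 to first 0

Closure order: Hollowpine, Greywater, Fernhollow
Last habitat: Elkhorn with 58 animals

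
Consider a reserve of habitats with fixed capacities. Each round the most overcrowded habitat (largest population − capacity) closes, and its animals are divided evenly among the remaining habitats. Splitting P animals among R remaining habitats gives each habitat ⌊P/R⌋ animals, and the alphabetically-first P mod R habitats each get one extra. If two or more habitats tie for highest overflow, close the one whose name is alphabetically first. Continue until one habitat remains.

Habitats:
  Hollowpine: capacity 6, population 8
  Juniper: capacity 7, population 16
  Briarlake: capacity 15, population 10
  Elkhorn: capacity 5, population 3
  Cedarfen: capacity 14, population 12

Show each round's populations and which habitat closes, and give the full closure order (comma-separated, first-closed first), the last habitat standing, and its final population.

Closure order: Juniper, Hollowpine, Cedarfen, Elkhorn
Last habitat: Briarlake with 49 animals

Round 1: Briarlake=10 Cedarfen=12 Elkhorn=3 Hollowpine=8 Juniper=16 → close Juniper (overflow 9)
  16÷4 = 4 each, +1 to first 0
Round 2: Briarlake=14 Cedarfen=16 Elkhorn=7 Hollowpine=12 → close Hollowpine (overflow 6)
  12÷3 = 4 each, +1 to first 0
Round 3: Briarlake=18 Cedarfen=20 Elkhorn=11 → close Cedarfen (overflow 6)
  20÷2 = 10 each, +1 to first 0
Round 4: Briarlake=28 Elkhorn=21 → close Elkhorn (overflow 16)
  21÷1 = 21 each, +1 to first 0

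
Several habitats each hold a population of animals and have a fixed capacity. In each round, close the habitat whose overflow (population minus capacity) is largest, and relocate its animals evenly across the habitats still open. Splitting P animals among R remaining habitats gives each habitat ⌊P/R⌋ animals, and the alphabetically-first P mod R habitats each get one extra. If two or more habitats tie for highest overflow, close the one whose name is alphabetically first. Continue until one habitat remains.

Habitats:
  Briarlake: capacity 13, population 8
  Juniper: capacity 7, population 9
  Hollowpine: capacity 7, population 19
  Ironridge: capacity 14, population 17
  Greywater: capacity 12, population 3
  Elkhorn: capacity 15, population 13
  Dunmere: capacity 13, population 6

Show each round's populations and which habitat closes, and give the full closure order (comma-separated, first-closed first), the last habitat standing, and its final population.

Round 1: Briarlake=8 Dunmere=6 Elkhorn=13 Greywater=3 Hollowpine=19 Ironridge=17 Juniper=9 → close Hollowpine (overflow 12)
  19÷6 = 3 each, +1 to first 1
Round 2: Briarlake=12 Dunmere=9 Elkhorn=16 Greywater=6 Ironridge=20 Juniper=12 → close Ironridge (overflow 6)
  20÷5 = 4 each, +1 to first 0
Round 3: Briarlake=16 Dunmere=13 Elkhorn=20 Greywater=10 Juniper=16 → close Juniper (overflow 9)
  16÷4 = 4 each, +1 to first 0
Round 4: Briarlake=20 Dunmere=17 Elkhorn=24 Greywater=14 → close Elkhorn (overflow 9)
  24÷3 = 8 each, +1 to first 0
Round 5: Briarlake=28 Dunmere=25 Greywater=22 → close Briarlake (overflow 15)
  28÷2 = 14 each, +1 to first 0
Round 6: Dunmere=39 Greywater=36 → close Dunmere (overflow 26)
  39÷1 = 39 each, +1 to first 0

Closure order: Hollowpine, Ironridge, Juniper, Elkhorn, Briarlake, Dunmere
Last habitat: Greywater with 75 animals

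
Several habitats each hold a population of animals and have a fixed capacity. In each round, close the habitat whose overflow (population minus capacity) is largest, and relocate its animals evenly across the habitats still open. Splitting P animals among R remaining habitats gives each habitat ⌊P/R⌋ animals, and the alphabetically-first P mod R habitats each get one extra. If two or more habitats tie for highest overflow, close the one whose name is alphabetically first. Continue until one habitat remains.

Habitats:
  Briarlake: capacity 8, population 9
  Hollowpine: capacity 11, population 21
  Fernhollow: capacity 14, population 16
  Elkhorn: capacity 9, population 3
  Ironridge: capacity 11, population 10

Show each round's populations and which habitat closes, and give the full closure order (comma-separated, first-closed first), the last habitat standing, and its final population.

Closure order: Hollowpine, Briarlake, Fernhollow, Ironridge
Last habitat: Elkhorn with 59 animals

Round 1: Briarlake=9 Elkhorn=3 Fernhollow=16 Hollowpine=21 Ironridge=10 → close Hollowpine (overflow 10)
  21÷4 = 5 each, +1 to first 1
Round 2: Briarlake=15 Elkhorn=8 Fernhollow=21 Ironridge=15 → close Briarlake (overflow 7)
  15÷3 = 5 each, +1 to first 0
Round 3: Elkhorn=13 Fernhollow=26 Ironridge=20 → close Fernhollow (overflow 12)
  26÷2 = 13 each, +1 to first 0
Round 4: Elkhorn=26 Ironridge=33 → close Ironridge (overflow 22)
  33÷1 = 33 each, +1 to first 0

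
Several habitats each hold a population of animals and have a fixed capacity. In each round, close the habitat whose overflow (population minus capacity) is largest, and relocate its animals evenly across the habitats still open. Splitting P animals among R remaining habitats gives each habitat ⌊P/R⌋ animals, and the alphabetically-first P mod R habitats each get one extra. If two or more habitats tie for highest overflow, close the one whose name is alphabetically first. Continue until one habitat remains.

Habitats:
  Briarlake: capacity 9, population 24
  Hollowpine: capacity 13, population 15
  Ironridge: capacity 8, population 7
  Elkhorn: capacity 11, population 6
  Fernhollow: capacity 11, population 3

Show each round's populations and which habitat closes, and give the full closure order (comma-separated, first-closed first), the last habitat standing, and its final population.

Round 1: Briarlake=24 Elkhorn=6 Fernhollow=3 Hollowpine=15 Ironridge=7 → close Briarlake (overflow 15)
  24÷4 = 6 each, +1 to first 0
Round 2: Elkhorn=12 Fernhollow=9 Hollowpine=21 Ironridge=13 → close Hollowpine (overflow 8)
  21÷3 = 7 each, +1 to first 0
Round 3: Elkhorn=19 Fernhollow=16 Ironridge=20 → close Ironridge (overflow 12)
  20÷2 = 10 each, +1 to first 0
Round 4: Elkhorn=29 Fernhollow=26 → close Elkhorn (overflow 18)
  29÷1 = 29 each, +1 to first 0

Closure order: Briarlake, Hollowpine, Ironridge, Elkhorn
Last habitat: Fernhollow with 55 animals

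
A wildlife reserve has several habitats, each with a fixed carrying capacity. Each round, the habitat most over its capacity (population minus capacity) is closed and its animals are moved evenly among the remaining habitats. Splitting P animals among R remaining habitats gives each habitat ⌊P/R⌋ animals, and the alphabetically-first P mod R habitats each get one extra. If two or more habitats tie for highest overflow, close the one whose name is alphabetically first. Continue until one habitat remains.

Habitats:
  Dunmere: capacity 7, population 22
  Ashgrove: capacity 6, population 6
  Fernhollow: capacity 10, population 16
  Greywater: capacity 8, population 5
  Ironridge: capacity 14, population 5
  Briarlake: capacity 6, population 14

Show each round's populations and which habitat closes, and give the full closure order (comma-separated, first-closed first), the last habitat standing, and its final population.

Round 1: Ashgrove=6 Briarlake=14 Dunmere=22 Fernhollow=16 Greywater=5 Ironridge=5 → close Dunmere (overflow 15)
  22÷5 = 4 each, +1 to first 2
Round 2: Ashgrove=11 Briarlake=19 Fernhollow=20 Greywater=9 Ironridge=9 → close Briarlake (overflow 13)
  19÷4 = 4 each, +1 to first 3
Round 3: Ashgrove=16 Fernhollow=25 Greywater=14 Ironridge=13 → close Fernhollow (overflow 15)
  25÷3 = 8 each, +1 to first 1
Round 4: Ashgrove=25 Greywater=22 Ironridge=21 → close Ashgrove (overflow 19)
  25÷2 = 12 each, +1 to first 1
Round 5: Greywater=35 Ironridge=33 → close Greywater (overflow 27)
  35÷1 = 35 each, +1 to first 0

Closure order: Dunmere, Briarlake, Fernhollow, Ashgrove, Greywater
Last habitat: Ironridge with 68 animals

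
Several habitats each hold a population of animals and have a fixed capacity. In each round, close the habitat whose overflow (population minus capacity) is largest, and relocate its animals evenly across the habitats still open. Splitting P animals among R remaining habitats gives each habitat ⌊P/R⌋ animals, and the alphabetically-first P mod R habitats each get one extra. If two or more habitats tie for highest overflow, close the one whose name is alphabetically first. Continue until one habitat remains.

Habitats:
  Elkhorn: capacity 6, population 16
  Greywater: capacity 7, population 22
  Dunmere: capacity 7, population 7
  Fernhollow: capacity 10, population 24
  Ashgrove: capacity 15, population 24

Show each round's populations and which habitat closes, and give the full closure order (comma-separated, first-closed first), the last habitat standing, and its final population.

Closure order: Greywater, Fernhollow, Ashgrove, Elkhorn
Last habitat: Dunmere with 93 animals

Round 1: Ashgrove=24 Dunmere=7 Elkhorn=16 Fernhollow=24 Greywater=22 → close Greywater (overflow 15)
  22÷4 = 5 each, +1 to first 2
Round 2: Ashgrove=30 Dunmere=13 Elkhorn=21 Fernhollow=29 → close Fernhollow (overflow 19)
  29÷3 = 9 each, +1 to first 2
Round 3: Ashgrove=40 Dunmere=23 Elkhorn=30 → close Ashgrove (overflow 25)
  40÷2 = 20 each, +1 to first 0
Round 4: Dunmere=43 Elkhorn=50 → close Elkhorn (overflow 44)
  50÷1 = 50 each, +1 to first 0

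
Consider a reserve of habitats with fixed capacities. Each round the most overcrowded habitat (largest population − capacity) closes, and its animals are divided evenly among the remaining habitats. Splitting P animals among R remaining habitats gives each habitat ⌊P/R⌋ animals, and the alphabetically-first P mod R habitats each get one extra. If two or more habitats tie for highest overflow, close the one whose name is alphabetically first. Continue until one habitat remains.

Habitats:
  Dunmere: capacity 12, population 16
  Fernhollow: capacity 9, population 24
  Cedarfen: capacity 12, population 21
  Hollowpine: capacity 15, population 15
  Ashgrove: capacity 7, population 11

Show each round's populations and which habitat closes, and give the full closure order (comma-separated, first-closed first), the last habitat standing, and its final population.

Round 1: Ashgrove=11 Cedarfen=21 Dunmere=16 Fernhollow=24 Hollowpine=15 → close Fernhollow (overflow 15)
  24÷4 = 6 each, +1 to first 0
Round 2: Ashgrove=17 Cedarfen=27 Dunmere=22 Hollowpine=21 → close Cedarfen (overflow 15)
  27÷3 = 9 each, +1 to first 0
Round 3: Ashgrove=26 Dunmere=31 Hollowpine=30 → close Ashgrove (overflow 19)
  26÷2 = 13 each, +1 to first 0
Round 4: Dunmere=44 Hollowpine=43 → close Dunmere (overflow 32)
  44÷1 = 44 each, +1 to first 0

Closure order: Fernhollow, Cedarfen, Ashgrove, Dunmere
Last habitat: Hollowpine with 87 animals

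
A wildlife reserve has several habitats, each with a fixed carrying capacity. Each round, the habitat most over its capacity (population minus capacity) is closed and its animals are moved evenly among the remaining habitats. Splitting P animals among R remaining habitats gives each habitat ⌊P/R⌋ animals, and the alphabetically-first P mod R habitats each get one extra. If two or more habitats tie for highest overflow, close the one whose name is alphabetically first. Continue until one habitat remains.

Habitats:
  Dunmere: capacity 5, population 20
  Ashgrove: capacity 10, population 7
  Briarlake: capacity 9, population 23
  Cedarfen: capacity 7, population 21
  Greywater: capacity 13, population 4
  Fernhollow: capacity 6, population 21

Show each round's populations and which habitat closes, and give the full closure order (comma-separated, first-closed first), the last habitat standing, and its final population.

Closure order: Dunmere, Fernhollow, Briarlake, Cedarfen, Ashgrove
Last habitat: Greywater with 96 animals

Round 1: Ashgrove=7 Briarlake=23 Cedarfen=21 Dunmere=20 Fernhollow=21 Greywater=4 → close Dunmere (overflow 15)
  20÷5 = 4 each, +1 to first 0
Round 2: Ashgrove=11 Briarlake=27 Cedarfen=25 Fernhollow=25 Greywater=8 → close Fernhollow (overflow 19)
  25÷4 = 6 each, +1 to first 1
Round 3: Ashgrove=18 Briarlake=33 Cedarfen=31 Greywater=14 → close Briarlake (overflow 24)
  33÷3 = 11 each, +1 to first 0
Round 4: Ashgrove=29 Cedarfen=42 Greywater=25 → close Cedarfen (overflow 35)
  42÷2 = 21 each, +1 to first 0
Round 5: Ashgrove=50 Greywater=46 → close Ashgrove (overflow 40)
  50÷1 = 50 each, +1 to first 0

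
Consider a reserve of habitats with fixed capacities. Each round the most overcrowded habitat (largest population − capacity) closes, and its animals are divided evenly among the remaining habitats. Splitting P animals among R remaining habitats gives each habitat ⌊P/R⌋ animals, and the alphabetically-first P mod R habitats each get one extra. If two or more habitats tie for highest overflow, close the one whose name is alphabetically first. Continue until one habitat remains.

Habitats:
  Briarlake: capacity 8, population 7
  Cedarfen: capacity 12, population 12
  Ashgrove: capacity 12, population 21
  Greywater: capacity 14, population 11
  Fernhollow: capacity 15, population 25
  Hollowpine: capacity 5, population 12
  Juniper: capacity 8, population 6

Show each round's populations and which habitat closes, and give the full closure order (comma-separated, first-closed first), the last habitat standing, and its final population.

Closure order: Fernhollow, Ashgrove, Hollowpine, Briarlake, Cedarfen, Greywater
Last habitat: Juniper with 94 animals

Round 1: Ashgrove=21 Briarlake=7 Cedarfen=12 Fernhollow=25 Greywater=11 Hollowpine=12 Juniper=6 → close Fernhollow (overflow 10)
  25÷6 = 4 each, +1 to first 1
Round 2: Ashgrove=26 Briarlake=11 Cedarfen=16 Greywater=15 Hollowpine=16 Juniper=10 → close Ashgrove (overflow 14)
  26÷5 = 5 each, +1 to first 1
Round 3: Briarlake=17 Cedarfen=21 Greywater=20 Hollowpine=21 Juniper=15 → close Hollowpine (overflow 16)
  21÷4 = 5 each, +1 to first 1
Round 4: Briarlake=23 Cedarfen=26 Greywater=25 Juniper=20 → close Briarlake (overflow 15)
  23÷3 = 7 each, +1 to first 2
Round 5: Cedarfen=34 Greywater=33 Juniper=27 → close Cedarfen (overflow 22)
  34÷2 = 17 each, +1 to first 0
Round 6: Greywater=50 Juniper=44 → close Greywater (overflow 36)
  50÷1 = 50 each, +1 to first 0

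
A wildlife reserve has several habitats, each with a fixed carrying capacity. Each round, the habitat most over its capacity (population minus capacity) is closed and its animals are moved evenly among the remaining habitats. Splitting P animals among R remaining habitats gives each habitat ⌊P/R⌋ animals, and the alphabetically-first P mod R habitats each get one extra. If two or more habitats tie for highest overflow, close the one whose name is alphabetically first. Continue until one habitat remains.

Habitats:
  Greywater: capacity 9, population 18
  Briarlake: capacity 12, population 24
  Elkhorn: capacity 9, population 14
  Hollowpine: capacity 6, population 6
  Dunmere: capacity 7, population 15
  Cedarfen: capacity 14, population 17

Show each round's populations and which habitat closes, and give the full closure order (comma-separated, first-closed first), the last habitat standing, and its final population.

Closure order: Briarlake, Greywater, Dunmere, Elkhorn, Cedarfen
Last habitat: Hollowpine with 94 animals

Round 1: Briarlake=24 Cedarfen=17 Dunmere=15 Elkhorn=14 Greywater=18 Hollowpine=6 → close Briarlake (overflow 12)
  24÷5 = 4 each, +1 to first 4
Round 2: Cedarfen=22 Dunmere=20 Elkhorn=19 Greywater=23 Hollowpine=10 → close Greywater (overflow 14)
  23÷4 = 5 each, +1 to first 3
Round 3: Cedarfen=28 Dunmere=26 Elkhorn=25 Hollowpine=15 → close Dunmere (overflow 19)
  26÷3 = 8 each, +1 to first 2
Round 4: Cedarfen=37 Elkhorn=34 Hollowpine=23 → close Elkhorn (overflow 25)
  34÷2 = 17 each, +1 to first 0
Round 5: Cedarfen=54 Hollowpine=40 → close Cedarfen (overflow 40)
  54÷1 = 54 each, +1 to first 0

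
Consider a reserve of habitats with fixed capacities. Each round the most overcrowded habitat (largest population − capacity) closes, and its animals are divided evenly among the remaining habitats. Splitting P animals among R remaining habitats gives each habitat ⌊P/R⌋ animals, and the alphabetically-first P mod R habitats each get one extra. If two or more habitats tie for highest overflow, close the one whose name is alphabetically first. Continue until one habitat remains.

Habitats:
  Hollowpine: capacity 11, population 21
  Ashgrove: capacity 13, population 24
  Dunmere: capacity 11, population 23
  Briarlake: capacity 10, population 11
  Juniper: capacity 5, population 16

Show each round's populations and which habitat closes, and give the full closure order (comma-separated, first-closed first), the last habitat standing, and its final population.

Closure order: Dunmere, Ashgrove, Hollowpine, Juniper
Last habitat: Briarlake with 95 animals

Round 1: Ashgrove=24 Briarlake=11 Dunmere=23 Hollowpine=21 Juniper=16 → close Dunmere (overflow 12)
  23÷4 = 5 each, +1 to first 3
Round 2: Ashgrove=30 Briarlake=17 Hollowpine=27 Juniper=21 → close Ashgrove (overflow 17)
  30÷3 = 10 each, +1 to first 0
Round 3: Briarlake=27 Hollowpine=37 Juniper=31 → close Hollowpine (overflow 26)
  37÷2 = 18 each, +1 to first 1
Round 4: Briarlake=46 Juniper=49 → close Juniper (overflow 44)
  49÷1 = 49 each, +1 to first 0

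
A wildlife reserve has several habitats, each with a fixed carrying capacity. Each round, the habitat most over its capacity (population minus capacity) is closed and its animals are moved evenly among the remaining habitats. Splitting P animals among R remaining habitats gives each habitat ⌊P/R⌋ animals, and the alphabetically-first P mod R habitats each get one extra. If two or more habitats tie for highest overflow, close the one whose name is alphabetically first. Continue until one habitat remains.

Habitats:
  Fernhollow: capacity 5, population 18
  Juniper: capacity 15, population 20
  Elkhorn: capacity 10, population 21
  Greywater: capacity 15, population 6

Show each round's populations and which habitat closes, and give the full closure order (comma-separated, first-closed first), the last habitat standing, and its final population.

Round 1: Elkhorn=21 Fernhollow=18 Greywater=6 Juniper=20 → close Fernhollow (overflow 13)
  18÷3 = 6 each, +1 to first 0
Round 2: Elkhorn=27 Greywater=12 Juniper=26 → close Elkhorn (overflow 17)
  27÷2 = 13 each, +1 to first 1
Round 3: Greywater=26 Juniper=39 → close Juniper (overflow 24)
  39÷1 = 39 each, +1 to first 0

Closure order: Fernhollow, Elkhorn, Juniper
Last habitat: Greywater with 65 animals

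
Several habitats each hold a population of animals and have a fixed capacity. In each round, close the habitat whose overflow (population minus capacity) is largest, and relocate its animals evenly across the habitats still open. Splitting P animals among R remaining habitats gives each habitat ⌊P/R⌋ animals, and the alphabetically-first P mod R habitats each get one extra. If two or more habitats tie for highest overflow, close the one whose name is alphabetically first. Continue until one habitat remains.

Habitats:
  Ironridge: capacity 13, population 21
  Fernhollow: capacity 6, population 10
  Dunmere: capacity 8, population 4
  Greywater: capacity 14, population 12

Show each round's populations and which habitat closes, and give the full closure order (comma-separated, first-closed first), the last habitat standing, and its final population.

Closure order: Ironridge, Fernhollow, Greywater
Last habitat: Dunmere with 47 animals

Round 1: Dunmere=4 Fernhollow=10 Greywater=12 Ironridge=21 → close Ironridge (overflow 8)
  21÷3 = 7 each, +1 to first 0
Round 2: Dunmere=11 Fernhollow=17 Greywater=19 → close Fernhollow (overflow 11)
  17÷2 = 8 each, +1 to first 1
Round 3: Dunmere=20 Greywater=27 → close Greywater (overflow 13)
  27÷1 = 27 each, +1 to first 0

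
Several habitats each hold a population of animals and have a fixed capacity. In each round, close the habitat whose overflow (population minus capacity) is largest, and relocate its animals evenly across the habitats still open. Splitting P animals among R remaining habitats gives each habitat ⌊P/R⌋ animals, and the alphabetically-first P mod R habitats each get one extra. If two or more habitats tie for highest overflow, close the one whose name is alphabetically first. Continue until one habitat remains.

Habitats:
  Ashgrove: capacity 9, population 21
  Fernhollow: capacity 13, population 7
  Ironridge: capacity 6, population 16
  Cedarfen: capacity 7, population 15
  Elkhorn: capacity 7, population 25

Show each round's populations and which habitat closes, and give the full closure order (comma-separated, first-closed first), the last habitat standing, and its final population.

Closure order: Elkhorn, Ashgrove, Ironridge, Cedarfen
Last habitat: Fernhollow with 84 animals

Round 1: Ashgrove=21 Cedarfen=15 Elkhorn=25 Fernhollow=7 Ironridge=16 → close Elkhorn (overflow 18)
  25÷4 = 6 each, +1 to first 1
Round 2: Ashgrove=28 Cedarfen=21 Fernhollow=13 Ironridge=22 → close Ashgrove (overflow 19)
  28÷3 = 9 each, +1 to first 1
Round 3: Cedarfen=31 Fernhollow=22 Ironridge=31 → close Ironridge (overflow 25)
  31÷2 = 15 each, +1 to first 1
Round 4: Cedarfen=47 Fernhollow=37 → close Cedarfen (overflow 40)
  47÷1 = 47 each, +1 to first 0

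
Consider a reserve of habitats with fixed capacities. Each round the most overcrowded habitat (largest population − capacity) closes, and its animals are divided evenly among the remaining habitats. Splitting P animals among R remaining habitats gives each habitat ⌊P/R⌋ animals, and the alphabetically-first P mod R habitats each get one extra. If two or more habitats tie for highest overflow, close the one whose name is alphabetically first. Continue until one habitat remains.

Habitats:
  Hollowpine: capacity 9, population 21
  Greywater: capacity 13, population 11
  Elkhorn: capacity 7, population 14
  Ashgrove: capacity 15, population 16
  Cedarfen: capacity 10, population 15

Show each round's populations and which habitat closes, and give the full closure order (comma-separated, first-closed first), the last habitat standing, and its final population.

Closure order: Hollowpine, Elkhorn, Cedarfen, Ashgrove
Last habitat: Greywater with 77 animals

Round 1: Ashgrove=16 Cedarfen=15 Elkhorn=14 Greywater=11 Hollowpine=21 → close Hollowpine (overflow 12)
  21÷4 = 5 each, +1 to first 1
Round 2: Ashgrove=22 Cedarfen=20 Elkhorn=19 Greywater=16 → close Elkhorn (overflow 12)
  19÷3 = 6 each, +1 to first 1
Round 3: Ashgrove=29 Cedarfen=26 Greywater=22 → close Cedarfen (overflow 16)
  26÷2 = 13 each, +1 to first 0
Round 4: Ashgrove=42 Greywater=35 → close Ashgrove (overflow 27)
  42÷1 = 42 each, +1 to first 0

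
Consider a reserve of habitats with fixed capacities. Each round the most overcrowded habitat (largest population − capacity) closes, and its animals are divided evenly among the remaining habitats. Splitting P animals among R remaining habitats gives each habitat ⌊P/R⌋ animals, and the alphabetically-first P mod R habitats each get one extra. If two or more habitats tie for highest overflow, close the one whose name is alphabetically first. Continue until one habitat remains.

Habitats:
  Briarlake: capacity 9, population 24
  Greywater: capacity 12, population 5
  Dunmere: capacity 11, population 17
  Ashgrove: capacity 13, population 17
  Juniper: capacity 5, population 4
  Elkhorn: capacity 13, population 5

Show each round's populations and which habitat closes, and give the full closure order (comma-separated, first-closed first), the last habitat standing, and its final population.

Round 1: Ashgrove=17 Briarlake=24 Dunmere=17 Elkhorn=5 Greywater=5 Juniper=4 → close Briarlake (overflow 15)
  24÷5 = 4 each, +1 to first 4
Round 2: Ashgrove=22 Dunmere=22 Elkhorn=10 Greywater=10 Juniper=8 → close Dunmere (overflow 11)
  22÷4 = 5 each, +1 to first 2
Round 3: Ashgrove=28 Elkhorn=16 Greywater=15 Juniper=13 → close Ashgrove (overflow 15)
  28÷3 = 9 each, +1 to first 1
Round 4: Elkhorn=26 Greywater=24 Juniper=22 → close Juniper (overflow 17)
  22÷2 = 11 each, +1 to first 0
Round 5: Elkhorn=37 Greywater=35 → close Elkhorn (overflow 24)
  37÷1 = 37 each, +1 to first 0

Closure order: Briarlake, Dunmere, Ashgrove, Juniper, Elkhorn
Last habitat: Greywater with 72 animals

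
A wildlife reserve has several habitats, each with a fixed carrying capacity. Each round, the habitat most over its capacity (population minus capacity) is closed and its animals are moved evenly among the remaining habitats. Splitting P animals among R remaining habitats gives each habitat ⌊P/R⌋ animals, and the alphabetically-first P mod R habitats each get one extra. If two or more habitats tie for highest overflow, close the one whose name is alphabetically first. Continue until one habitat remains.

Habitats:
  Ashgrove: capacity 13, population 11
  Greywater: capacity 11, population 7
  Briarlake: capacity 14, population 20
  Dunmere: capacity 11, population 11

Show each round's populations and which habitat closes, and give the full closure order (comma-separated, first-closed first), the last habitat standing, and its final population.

Closure order: Briarlake, Dunmere, Ashgrove
Last habitat: Greywater with 49 animals

Round 1: Ashgrove=11 Briarlake=20 Dunmere=11 Greywater=7 → close Briarlake (overflow 6)
  20÷3 = 6 each, +1 to first 2
Round 2: Ashgrove=18 Dunmere=18 Greywater=13 → close Dunmere (overflow 7)
  18÷2 = 9 each, +1 to first 0
Round 3: Ashgrove=27 Greywater=22 → close Ashgrove (overflow 14)
  27÷1 = 27 each, +1 to first 0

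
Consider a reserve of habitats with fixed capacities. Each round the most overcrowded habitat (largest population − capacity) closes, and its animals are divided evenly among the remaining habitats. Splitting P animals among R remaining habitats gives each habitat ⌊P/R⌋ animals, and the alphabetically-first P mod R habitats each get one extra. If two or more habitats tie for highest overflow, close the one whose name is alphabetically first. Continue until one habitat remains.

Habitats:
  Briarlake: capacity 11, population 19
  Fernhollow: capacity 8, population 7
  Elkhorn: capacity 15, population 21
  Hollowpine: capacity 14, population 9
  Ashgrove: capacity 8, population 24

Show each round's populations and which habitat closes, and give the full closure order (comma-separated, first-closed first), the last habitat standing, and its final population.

Closure order: Ashgrove, Briarlake, Elkhorn, Fernhollow
Last habitat: Hollowpine with 80 animals

Round 1: Ashgrove=24 Briarlake=19 Elkhorn=21 Fernhollow=7 Hollowpine=9 → close Ashgrove (overflow 16)
  24÷4 = 6 each, +1 to first 0
Round 2: Briarlake=25 Elkhorn=27 Fernhollow=13 Hollowpine=15 → close Briarlake (overflow 14)
  25÷3 = 8 each, +1 to first 1
Round 3: Elkhorn=36 Fernhollow=21 Hollowpine=23 → close Elkhorn (overflow 21)
  36÷2 = 18 each, +1 to first 0
Round 4: Fernhollow=39 Hollowpine=41 → close Fernhollow (overflow 31)
  39÷1 = 39 each, +1 to first 0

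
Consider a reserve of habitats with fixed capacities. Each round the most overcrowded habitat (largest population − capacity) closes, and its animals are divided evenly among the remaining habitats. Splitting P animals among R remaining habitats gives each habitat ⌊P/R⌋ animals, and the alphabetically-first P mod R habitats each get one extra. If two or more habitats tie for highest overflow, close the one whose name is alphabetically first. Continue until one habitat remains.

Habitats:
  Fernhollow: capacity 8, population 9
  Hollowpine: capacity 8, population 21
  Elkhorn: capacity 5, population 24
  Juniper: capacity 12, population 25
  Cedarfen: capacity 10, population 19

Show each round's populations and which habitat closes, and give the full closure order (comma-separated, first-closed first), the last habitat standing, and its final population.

Closure order: Elkhorn, Hollowpine, Juniper, Cedarfen
Last habitat: Fernhollow with 98 animals

Round 1: Cedarfen=19 Elkhorn=24 Fernhollow=9 Hollowpine=21 Juniper=25 → close Elkhorn (overflow 19)
  24÷4 = 6 each, +1 to first 0
Round 2: Cedarfen=25 Fernhollow=15 Hollowpine=27 Juniper=31 → close Hollowpine (overflow 19)
  27÷3 = 9 each, +1 to first 0
Round 3: Cedarfen=34 Fernhollow=24 Juniper=40 → close Juniper (overflow 28)
  40÷2 = 20 each, +1 to first 0
Round 4: Cedarfen=54 Fernhollow=44 → close Cedarfen (overflow 44)
  54÷1 = 54 each, +1 to first 0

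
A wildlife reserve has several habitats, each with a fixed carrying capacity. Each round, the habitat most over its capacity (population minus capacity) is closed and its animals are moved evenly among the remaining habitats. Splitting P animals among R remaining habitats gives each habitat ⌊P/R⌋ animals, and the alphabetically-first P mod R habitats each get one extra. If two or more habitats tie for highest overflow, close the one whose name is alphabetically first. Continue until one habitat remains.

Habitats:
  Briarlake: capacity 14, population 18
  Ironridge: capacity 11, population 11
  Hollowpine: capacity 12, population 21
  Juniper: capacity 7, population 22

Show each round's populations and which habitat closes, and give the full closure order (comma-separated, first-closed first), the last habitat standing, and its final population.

Round 1: Briarlake=18 Hollowpine=21 Ironridge=11 Juniper=22 → close Juniper (overflow 15)
  22÷3 = 7 each, +1 to first 1
Round 2: Briarlake=26 Hollowpine=28 Ironridge=18 → close Hollowpine (overflow 16)
  28÷2 = 14 each, +1 to first 0
Round 3: Briarlake=40 Ironridge=32 → close Briarlake (overflow 26)
  40÷1 = 40 each, +1 to first 0

Closure order: Juniper, Hollowpine, Briarlake
Last habitat: Ironridge with 72 animals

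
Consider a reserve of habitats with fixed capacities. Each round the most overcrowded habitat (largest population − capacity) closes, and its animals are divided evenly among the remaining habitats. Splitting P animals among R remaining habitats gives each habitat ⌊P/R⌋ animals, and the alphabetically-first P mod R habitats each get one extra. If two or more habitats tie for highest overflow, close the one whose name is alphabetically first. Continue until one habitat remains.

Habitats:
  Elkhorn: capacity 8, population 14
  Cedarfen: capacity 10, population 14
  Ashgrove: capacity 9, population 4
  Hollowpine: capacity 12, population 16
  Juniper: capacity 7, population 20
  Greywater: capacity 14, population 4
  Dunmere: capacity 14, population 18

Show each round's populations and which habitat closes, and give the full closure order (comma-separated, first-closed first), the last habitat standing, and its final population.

Round 1: Ashgrove=4 Cedarfen=14 Dunmere=18 Elkhorn=14 Greywater=4 Hollowpine=16 Juniper=20 → close Juniper (overflow 13)
  20÷6 = 3 each, +1 to first 2
Round 2: Ashgrove=8 Cedarfen=18 Dunmere=21 Elkhorn=17 Greywater=7 Hollowpine=19 → close Elkhorn (overflow 9)
  17÷5 = 3 each, +1 to first 2
Round 3: Ashgrove=12 Cedarfen=22 Dunmere=24 Greywater=10 Hollowpine=22 → close Cedarfen (overflow 12)
  22÷4 = 5 each, +1 to first 2
Round 4: Ashgrove=18 Dunmere=30 Greywater=15 Hollowpine=27 → close Dunmere (overflow 16)
  30÷3 = 10 each, +1 to first 0
Round 5: Ashgrove=28 Greywater=25 Hollowpine=37 → close Hollowpine (overflow 25)
  37÷2 = 18 each, +1 to first 1
Round 6: Ashgrove=47 Greywater=43 → close Ashgrove (overflow 38)
  47÷1 = 47 each, +1 to first 0

Closure order: Juniper, Elkhorn, Cedarfen, Dunmere, Hollowpine, Ashgrove
Last habitat: Greywater with 90 animals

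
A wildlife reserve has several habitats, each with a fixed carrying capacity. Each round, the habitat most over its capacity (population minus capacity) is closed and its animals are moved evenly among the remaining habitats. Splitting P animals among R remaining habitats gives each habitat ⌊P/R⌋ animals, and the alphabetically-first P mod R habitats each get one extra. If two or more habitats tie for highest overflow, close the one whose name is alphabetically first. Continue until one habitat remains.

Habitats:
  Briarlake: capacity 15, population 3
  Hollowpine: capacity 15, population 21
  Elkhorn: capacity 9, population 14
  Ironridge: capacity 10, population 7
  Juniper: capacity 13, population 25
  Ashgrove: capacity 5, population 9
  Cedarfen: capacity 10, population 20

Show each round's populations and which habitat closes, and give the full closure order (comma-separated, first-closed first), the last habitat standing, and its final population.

Round 1: Ashgrove=9 Briarlake=3 Cedarfen=20 Elkhorn=14 Hollowpine=21 Ironridge=7 Juniper=25 → close Juniper (overflow 12)
  25÷6 = 4 each, +1 to first 1
Round 2: Ashgrove=14 Briarlake=7 Cedarfen=24 Elkhorn=18 Hollowpine=25 Ironridge=11 → close Cedarfen (overflow 14)
  24÷5 = 4 each, +1 to first 4
Round 3: Ashgrove=19 Briarlake=12 Elkhorn=23 Hollowpine=30 Ironridge=15 → close Hollowpine (overflow 15)
  30÷4 = 7 each, +1 to first 2
Round 4: Ashgrove=27 Briarlake=20 Elkhorn=30 Ironridge=22 → close Ashgrove (overflow 22)
  27÷3 = 9 each, +1 to first 0
Round 5: Briarlake=29 Elkhorn=39 Ironridge=31 → close Elkhorn (overflow 30)
  39÷2 = 19 each, +1 to first 1
Round 6: Briarlake=49 Ironridge=50 → close Ironridge (overflow 40)
  50÷1 = 50 each, +1 to first 0

Closure order: Juniper, Cedarfen, Hollowpine, Ashgrove, Elkhorn, Ironridge
Last habitat: Briarlake with 99 animals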